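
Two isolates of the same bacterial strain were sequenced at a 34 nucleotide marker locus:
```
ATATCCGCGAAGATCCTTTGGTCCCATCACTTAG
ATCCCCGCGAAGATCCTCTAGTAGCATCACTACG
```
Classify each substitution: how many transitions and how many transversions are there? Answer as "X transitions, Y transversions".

Mismatches (1-based):
site 3: A→C (purine→pyrimidine, transversion)
site 4: T→C (pyrimidine→pyrimidine, transition)
site 18: T→C (pyrimidine→pyrimidine, transition)
site 20: G→A (purine→purine, transition)
site 23: C→A (pyrimidine→purine, transversion)
site 24: C→G (pyrimidine→purine, transversion)
site 32: T→A (pyrimidine→purine, transversion)
site 33: A→C (purine→pyrimidine, transversion)

3 transitions, 5 transversions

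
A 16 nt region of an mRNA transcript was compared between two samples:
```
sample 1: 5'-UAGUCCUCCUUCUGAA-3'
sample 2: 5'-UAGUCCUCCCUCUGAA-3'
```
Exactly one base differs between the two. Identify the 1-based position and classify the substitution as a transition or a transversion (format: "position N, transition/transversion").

Position 10 changes U→C. U is a pyrimidine and C is a pyrimidine, so this is a transition.

position 10, transition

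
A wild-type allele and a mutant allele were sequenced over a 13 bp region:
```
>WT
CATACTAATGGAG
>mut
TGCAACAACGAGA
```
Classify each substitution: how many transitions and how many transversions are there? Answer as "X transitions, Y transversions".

8 transitions, 1 transversion

Mismatches (1-based):
position 1: C→T (pyrimidine→pyrimidine, transition)
position 2: A→G (purine→purine, transition)
position 3: T→C (pyrimidine→pyrimidine, transition)
position 5: C→A (pyrimidine→purine, transversion)
position 6: T→C (pyrimidine→pyrimidine, transition)
position 9: T→C (pyrimidine→pyrimidine, transition)
position 11: G→A (purine→purine, transition)
position 12: A→G (purine→purine, transition)
position 13: G→A (purine→purine, transition)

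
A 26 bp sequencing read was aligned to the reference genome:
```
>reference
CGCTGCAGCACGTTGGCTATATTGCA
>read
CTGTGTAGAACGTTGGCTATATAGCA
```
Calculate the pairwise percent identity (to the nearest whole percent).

Mismatches at positions 2, 3, 6, 9, 23 (1-based): 5 of 26.
Identical positions: 21/26 = 80.77% → 81%.

81%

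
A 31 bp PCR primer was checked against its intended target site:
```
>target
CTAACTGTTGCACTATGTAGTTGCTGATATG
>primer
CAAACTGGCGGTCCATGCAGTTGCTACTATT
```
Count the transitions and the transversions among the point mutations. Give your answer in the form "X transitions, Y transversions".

Mismatches (1-based):
site 2: T→A (pyrimidine→purine, transversion)
site 8: T→G (pyrimidine→purine, transversion)
site 9: T→C (pyrimidine→pyrimidine, transition)
site 11: C→G (pyrimidine→purine, transversion)
site 12: A→T (purine→pyrimidine, transversion)
site 14: T→C (pyrimidine→pyrimidine, transition)
site 18: T→C (pyrimidine→pyrimidine, transition)
site 26: G→A (purine→purine, transition)
site 27: A→C (purine→pyrimidine, transversion)
site 31: G→T (purine→pyrimidine, transversion)

4 transitions, 6 transversions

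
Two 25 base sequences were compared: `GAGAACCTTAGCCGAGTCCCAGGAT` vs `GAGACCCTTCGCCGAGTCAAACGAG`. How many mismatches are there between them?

The sequences differ at positions 5, 10, 19, 20, 22, 25 (1-based) — 6 in total.

6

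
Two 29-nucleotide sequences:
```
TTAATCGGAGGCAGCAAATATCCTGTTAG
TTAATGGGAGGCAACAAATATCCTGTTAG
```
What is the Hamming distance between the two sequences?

2

Comparing position by position, 2 sites differ: 6 (C/G), 14 (G/A).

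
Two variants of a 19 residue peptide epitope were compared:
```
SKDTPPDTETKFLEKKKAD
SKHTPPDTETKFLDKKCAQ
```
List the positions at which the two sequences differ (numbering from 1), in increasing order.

Scanning 1-based: 3: D/H; 14: E/D; 17: K/C; 19: D/Q.

3, 14, 17, 19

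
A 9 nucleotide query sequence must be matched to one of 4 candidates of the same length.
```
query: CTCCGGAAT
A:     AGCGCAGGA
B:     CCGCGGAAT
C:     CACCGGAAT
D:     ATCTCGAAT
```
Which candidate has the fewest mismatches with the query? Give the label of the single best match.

C

Hamming distances to query — A: 8; B: 2; C: 1; D: 3.
Smallest is C with 1 mismatch.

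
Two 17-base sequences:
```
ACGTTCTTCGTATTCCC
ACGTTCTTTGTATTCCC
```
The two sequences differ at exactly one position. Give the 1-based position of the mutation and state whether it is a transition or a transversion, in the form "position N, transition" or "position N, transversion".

Position 9 changes C→T. C is a pyrimidine and T is a pyrimidine, so this is a transition.

position 9, transition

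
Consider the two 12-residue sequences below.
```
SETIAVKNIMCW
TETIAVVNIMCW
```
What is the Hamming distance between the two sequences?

2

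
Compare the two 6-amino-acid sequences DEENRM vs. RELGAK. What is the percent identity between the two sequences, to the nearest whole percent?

17%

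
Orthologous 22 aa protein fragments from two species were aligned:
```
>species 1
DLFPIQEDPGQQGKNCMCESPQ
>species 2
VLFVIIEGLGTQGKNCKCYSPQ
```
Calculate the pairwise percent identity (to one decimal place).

63.6%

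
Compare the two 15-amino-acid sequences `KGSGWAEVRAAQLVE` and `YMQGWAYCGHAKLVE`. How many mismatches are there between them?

8

Comparing position by position, 8 residues differ: 1 (K/Y), 2 (G/M), 3 (S/Q), 7 (E/Y), 8 (V/C), 9 (R/G), 10 (A/H), 12 (Q/K).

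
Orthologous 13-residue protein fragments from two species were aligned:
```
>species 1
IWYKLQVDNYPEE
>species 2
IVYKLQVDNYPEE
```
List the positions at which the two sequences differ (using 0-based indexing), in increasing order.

1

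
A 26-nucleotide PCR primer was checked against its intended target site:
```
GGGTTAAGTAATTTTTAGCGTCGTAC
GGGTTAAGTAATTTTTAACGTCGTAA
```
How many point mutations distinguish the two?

The sequences differ at positions 18, 26 (1-based) — 2 in total.

2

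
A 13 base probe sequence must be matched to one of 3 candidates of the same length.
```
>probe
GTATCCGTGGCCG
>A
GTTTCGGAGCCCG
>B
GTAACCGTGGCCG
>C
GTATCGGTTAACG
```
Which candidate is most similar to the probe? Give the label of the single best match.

B

A differs at 4 sites; B differs at 1 site; C differs at 4 sites. The closest is B.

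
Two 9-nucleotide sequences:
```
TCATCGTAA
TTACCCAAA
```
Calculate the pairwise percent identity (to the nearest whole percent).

Mismatches at positions 2, 4, 6, 7 (1-based): 4 of 9.
Identical positions: 5/9 = 55.56% → 56%.

56%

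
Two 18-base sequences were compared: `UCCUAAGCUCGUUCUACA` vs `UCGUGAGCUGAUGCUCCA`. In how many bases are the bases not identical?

6

The sequences differ at bases 3, 5, 10, 11, 13, 16 (1-based) — 6 in total.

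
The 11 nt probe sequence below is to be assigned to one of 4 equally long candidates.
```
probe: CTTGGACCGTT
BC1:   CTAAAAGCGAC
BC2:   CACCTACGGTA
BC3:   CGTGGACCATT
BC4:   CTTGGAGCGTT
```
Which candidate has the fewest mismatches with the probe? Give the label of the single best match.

Hamming distances to probe — BC1: 6; BC2: 6; BC3: 2; BC4: 1.
Smallest is BC4 with 1 mismatch.

BC4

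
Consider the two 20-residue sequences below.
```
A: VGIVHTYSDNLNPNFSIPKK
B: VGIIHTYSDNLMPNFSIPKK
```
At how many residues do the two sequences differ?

The sequences differ at residues 4, 12 (1-based) — 2 in total.

2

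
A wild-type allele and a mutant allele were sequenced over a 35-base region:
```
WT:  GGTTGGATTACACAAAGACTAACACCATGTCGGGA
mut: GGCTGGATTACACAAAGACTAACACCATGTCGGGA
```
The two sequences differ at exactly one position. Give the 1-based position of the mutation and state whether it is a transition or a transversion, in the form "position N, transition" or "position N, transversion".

position 3, transition

The sequences differ only at position 3: T→C (pyrimidine→pyrimidine), a transition.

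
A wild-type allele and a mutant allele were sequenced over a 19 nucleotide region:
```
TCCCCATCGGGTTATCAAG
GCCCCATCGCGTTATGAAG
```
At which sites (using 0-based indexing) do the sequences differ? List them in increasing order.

Differences at site 0 (T→G), site 9 (G→C), site 15 (C→G).

0, 9, 15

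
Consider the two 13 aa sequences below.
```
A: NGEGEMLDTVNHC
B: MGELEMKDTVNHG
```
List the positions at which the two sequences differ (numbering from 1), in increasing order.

Scanning 1-based: 1: N/M; 4: G/L; 7: L/K; 13: C/G.

1, 4, 7, 13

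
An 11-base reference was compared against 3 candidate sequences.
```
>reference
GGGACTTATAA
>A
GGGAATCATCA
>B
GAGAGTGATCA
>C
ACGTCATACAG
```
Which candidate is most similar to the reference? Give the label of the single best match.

A differs at 3 positions; B differs at 4 positions; C differs at 6 positions. The closest is A.

A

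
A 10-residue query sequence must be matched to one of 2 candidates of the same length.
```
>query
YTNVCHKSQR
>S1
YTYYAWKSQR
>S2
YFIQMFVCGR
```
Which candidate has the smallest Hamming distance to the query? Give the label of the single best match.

S1 differs at 4 residues; S2 differs at 8 residues. The closest is S1.

S1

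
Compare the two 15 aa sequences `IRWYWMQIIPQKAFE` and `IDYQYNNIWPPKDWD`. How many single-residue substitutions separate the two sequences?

11

Comparing position by position, 11 positions differ: 2 (R/D), 3 (W/Y), 4 (Y/Q), 5 (W/Y), 6 (M/N), 7 (Q/N), 9 (I/W), 11 (Q/P), 13 (A/D), 14 (F/W), 15 (E/D).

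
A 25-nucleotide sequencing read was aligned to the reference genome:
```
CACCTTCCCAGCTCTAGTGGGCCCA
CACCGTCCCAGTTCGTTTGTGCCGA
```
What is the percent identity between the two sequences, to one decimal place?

72.0%

7 positions differ (5, 12, 15, 16, 17, 20, 24), so 18 of 25 match: 18/25 = 72%.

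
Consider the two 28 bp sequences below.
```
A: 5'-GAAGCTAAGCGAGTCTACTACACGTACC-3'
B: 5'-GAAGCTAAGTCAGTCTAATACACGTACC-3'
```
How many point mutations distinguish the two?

3

The sequences differ at sites 10, 11, 18 (1-based) — 3 in total.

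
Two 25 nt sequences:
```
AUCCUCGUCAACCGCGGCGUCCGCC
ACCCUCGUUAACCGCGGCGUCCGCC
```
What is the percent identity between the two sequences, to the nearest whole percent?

2 positions differ (2, 9), so 23 of 25 match: 23/25 = 92%.

92%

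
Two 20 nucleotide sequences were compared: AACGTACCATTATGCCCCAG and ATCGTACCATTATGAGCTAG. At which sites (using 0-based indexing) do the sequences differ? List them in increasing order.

1, 14, 15, 17

Differences at site 1 (A→T), site 14 (C→A), site 15 (C→G), site 17 (C→T).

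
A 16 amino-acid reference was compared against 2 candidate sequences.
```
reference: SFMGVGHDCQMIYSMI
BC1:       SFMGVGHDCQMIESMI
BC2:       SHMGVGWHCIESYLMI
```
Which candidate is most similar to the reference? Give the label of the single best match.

Hamming distances to reference — BC1: 1; BC2: 7.
Smallest is BC1 with 1 mismatch.

BC1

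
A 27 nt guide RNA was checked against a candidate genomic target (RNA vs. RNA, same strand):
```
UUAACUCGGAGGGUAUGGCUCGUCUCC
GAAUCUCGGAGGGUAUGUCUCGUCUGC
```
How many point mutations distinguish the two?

The sequences differ at sites 1, 2, 4, 18, 26 (1-based) — 5 in total.

5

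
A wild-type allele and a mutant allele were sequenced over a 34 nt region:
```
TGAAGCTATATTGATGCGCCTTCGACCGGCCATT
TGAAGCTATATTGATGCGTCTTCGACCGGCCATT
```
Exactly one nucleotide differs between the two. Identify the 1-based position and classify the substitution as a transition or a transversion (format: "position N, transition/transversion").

Position 19 changes C→T. C is a pyrimidine and T is a pyrimidine, so this is a transition.

position 19, transition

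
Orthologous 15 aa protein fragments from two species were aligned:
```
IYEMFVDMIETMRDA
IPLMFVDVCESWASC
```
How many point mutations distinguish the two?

Comparing position by position, 9 residues differ: 2 (Y/P), 3 (E/L), 8 (M/V), 9 (I/C), 11 (T/S), 12 (M/W), 13 (R/A), 14 (D/S), 15 (A/C).

9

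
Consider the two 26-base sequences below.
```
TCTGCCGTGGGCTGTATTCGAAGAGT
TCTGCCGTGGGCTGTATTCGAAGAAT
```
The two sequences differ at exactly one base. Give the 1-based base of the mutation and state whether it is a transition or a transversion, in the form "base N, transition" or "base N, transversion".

base 25, transition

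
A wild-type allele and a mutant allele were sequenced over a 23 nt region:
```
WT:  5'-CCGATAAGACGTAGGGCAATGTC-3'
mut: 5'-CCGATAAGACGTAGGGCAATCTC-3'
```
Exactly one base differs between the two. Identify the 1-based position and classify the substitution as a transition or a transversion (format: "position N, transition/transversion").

Position 21 changes G→C. G is a purine and C is a pyrimidine, so this is a transversion.

position 21, transversion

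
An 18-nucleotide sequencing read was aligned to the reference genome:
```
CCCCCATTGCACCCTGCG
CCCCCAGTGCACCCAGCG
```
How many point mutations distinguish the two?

2

The sequences differ at bases 7, 15 (1-based) — 2 in total.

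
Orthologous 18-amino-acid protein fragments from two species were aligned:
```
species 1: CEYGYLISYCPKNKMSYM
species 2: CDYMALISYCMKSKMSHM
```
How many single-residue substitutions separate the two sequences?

Comparing position by position, 6 positions differ: 2 (E/D), 4 (G/M), 5 (Y/A), 11 (P/M), 13 (N/S), 17 (Y/H).

6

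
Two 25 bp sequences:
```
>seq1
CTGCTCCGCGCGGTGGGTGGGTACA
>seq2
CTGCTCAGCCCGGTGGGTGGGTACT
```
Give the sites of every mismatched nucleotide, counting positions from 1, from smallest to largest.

7, 10, 25

Differences at site 7 (C→A), site 10 (G→C), site 25 (A→T).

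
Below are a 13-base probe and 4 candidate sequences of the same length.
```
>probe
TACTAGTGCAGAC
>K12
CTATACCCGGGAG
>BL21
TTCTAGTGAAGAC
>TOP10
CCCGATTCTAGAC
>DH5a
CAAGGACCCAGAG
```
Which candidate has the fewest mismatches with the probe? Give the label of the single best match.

BL21

K12 differs at 9 sites; BL21 differs at 2 sites; TOP10 differs at 6 sites; DH5a differs at 8 sites. The closest is BL21.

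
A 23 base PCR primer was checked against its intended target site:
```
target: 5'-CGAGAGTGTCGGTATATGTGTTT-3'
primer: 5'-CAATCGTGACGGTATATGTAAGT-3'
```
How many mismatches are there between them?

7

Mismatches (1-based): base 2: G→A; base 4: G→T; base 5: A→C; base 9: T→A; base 20: G→A; base 21: T→A; base 22: T→G.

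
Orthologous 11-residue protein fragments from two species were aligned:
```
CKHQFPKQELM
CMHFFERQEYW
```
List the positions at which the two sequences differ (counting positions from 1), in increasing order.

Differences at position 2 (K→M), position 4 (Q→F), position 6 (P→E), position 7 (K→R), position 10 (L→Y), position 11 (M→W).

2, 4, 6, 7, 10, 11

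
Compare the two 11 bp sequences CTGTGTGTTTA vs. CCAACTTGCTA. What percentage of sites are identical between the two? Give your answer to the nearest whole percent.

Mismatches at positions 2, 3, 4, 5, 7, 8, 9 (1-based): 7 of 11.
Identical positions: 4/11 = 36.36% → 36%.

36%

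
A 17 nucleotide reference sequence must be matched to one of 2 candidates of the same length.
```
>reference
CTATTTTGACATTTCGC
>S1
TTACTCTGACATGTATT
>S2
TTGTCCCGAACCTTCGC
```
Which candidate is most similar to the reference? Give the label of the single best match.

S1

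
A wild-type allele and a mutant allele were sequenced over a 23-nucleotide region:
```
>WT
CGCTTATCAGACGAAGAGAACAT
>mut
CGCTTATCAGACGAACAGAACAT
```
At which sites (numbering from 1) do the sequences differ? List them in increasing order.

16

Differences at site 16 (G→C).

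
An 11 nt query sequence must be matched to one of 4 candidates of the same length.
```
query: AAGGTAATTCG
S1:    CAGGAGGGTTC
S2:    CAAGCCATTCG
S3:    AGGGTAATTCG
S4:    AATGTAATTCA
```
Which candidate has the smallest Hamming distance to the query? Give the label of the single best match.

S1 differs at 7 positions; S2 differs at 4 positions; S3 differs at 1 position; S4 differs at 2 positions. The closest is S3.

S3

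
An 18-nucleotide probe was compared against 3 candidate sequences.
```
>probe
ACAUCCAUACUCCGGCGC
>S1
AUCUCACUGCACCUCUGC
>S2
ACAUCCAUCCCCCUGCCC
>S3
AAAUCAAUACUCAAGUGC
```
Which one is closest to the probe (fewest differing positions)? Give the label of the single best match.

S2

Hamming distances to probe — S1: 9; S2: 4; S3: 5.
Smallest is S2 with 4 mismatches.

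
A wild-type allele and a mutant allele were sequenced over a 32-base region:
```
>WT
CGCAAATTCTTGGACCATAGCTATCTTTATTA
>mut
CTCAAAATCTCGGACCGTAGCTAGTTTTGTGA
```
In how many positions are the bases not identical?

8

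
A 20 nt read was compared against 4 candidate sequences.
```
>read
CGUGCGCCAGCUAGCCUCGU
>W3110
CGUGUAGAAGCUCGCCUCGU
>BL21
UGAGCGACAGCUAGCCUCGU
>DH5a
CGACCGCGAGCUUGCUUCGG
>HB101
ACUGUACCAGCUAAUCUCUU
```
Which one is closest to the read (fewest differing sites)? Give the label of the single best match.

Hamming distances to read — W3110: 5; BL21: 3; DH5a: 6; HB101: 7.
Smallest is BL21 with 3 mismatches.

BL21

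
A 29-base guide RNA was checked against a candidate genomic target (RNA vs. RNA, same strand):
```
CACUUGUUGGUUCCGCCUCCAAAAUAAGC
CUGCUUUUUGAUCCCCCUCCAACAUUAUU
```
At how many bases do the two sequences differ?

11

The sequences differ at bases 2, 3, 4, 6, 9, 11, 15, 23, 26, 28, 29 (1-based) — 11 in total.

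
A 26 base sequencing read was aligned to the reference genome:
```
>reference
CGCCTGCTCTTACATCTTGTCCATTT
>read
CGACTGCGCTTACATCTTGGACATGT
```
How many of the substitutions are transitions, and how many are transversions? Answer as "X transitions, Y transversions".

0 transitions, 5 transversions

Mismatches (1-based):
position 3: C→A (pyrimidine→purine, transversion)
position 8: T→G (pyrimidine→purine, transversion)
position 20: T→G (pyrimidine→purine, transversion)
position 21: C→A (pyrimidine→purine, transversion)
position 25: T→G (pyrimidine→purine, transversion)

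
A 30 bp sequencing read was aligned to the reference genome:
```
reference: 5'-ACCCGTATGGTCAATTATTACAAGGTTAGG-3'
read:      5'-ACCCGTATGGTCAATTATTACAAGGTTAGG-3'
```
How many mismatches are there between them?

The two sequences are identical at every position.

0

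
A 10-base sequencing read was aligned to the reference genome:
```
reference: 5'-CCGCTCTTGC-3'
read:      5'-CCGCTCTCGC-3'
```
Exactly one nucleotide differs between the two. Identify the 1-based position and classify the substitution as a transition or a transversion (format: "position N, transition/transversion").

position 8, transition

The sequences differ only at position 8: T→C (pyrimidine→pyrimidine), a transition.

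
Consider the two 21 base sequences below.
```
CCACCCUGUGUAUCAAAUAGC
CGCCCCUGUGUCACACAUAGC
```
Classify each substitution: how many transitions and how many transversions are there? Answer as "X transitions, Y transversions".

Mismatches (1-based):
base 2: C→G (pyrimidine→purine, transversion)
base 3: A→C (purine→pyrimidine, transversion)
base 12: A→C (purine→pyrimidine, transversion)
base 13: U→A (pyrimidine→purine, transversion)
base 16: A→C (purine→pyrimidine, transversion)

0 transitions, 5 transversions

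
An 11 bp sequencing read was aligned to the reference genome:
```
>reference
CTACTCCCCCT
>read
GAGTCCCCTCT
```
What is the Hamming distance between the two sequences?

The sequences differ at sites 1, 2, 3, 4, 5, 9 (1-based) — 6 in total.

6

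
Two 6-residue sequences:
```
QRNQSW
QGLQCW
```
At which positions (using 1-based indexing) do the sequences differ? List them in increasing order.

Differences at position 2 (R→G), position 3 (N→L), position 5 (S→C).

2, 3, 5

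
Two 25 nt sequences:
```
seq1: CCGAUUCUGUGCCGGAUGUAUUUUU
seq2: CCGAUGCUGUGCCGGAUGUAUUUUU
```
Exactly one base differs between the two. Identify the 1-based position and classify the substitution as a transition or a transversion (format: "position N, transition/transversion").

position 6, transversion

The sequences differ only at position 6: U→G (pyrimidine→purine), a transversion.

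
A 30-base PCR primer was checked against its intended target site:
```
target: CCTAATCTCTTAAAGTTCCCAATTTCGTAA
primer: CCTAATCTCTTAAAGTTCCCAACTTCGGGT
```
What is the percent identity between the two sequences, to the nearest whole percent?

87%

Mismatches at positions 23, 28, 29, 30 (1-based): 4 of 30.
Identical positions: 26/30 = 86.67% → 87%.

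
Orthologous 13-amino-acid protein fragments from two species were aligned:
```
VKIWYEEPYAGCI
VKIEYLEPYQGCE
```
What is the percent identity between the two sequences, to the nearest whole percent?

69%

Mismatches at positions 4, 6, 10, 13 (1-based): 4 of 13.
Identical positions: 9/13 = 69.23% → 69%.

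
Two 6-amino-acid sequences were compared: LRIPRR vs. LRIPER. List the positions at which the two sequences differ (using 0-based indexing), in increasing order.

Scanning 0-based: 4: R/E.

4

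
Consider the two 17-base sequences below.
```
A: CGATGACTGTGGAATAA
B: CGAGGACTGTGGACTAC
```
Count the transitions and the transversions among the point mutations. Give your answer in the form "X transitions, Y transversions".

0 transitions, 3 transversions

Mismatches (1-based):
position 4: T→G (pyrimidine→purine, transversion)
position 14: A→C (purine→pyrimidine, transversion)
position 17: A→C (purine→pyrimidine, transversion)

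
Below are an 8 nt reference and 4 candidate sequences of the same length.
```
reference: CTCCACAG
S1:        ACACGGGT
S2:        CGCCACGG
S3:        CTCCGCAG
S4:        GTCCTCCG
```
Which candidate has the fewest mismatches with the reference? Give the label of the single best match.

S3

Hamming distances to reference — S1: 7; S2: 2; S3: 1; S4: 3.
Smallest is S3 with 1 mismatch.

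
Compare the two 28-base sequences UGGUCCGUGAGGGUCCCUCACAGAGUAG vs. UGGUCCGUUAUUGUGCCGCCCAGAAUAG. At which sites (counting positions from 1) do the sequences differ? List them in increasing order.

9, 11, 12, 15, 18, 20, 25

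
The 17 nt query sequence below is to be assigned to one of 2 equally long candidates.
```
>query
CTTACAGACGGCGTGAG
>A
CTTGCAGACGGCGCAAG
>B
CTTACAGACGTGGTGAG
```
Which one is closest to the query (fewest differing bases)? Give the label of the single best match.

B

Hamming distances to query — A: 3; B: 2.
Smallest is B with 2 mismatches.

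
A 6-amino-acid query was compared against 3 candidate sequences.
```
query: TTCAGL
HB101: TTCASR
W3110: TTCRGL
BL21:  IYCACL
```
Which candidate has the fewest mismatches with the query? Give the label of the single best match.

Hamming distances to query — HB101: 2; W3110: 1; BL21: 3.
Smallest is W3110 with 1 mismatch.

W3110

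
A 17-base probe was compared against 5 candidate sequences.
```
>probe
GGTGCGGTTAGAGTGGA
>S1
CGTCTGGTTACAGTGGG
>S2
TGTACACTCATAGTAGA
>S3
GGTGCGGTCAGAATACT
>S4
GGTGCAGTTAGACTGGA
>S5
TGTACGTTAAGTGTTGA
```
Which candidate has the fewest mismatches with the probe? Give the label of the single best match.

S4

Hamming distances to probe — S1: 5; S2: 7; S3: 5; S4: 2; S5: 6.
Smallest is S4 with 2 mismatches.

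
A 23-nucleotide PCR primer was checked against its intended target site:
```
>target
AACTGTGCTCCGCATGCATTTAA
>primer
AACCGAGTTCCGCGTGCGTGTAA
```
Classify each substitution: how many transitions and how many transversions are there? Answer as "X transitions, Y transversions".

4 transitions, 2 transversions

Mismatches (1-based):
base 4: T→C (pyrimidine→pyrimidine, transition)
base 6: T→A (pyrimidine→purine, transversion)
base 8: C→T (pyrimidine→pyrimidine, transition)
base 14: A→G (purine→purine, transition)
base 18: A→G (purine→purine, transition)
base 20: T→G (pyrimidine→purine, transversion)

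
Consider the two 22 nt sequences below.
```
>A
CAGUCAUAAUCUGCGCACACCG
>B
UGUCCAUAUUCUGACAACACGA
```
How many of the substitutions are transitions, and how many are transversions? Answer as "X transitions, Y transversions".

Mismatches (1-based):
base 1: C→U (pyrimidine→pyrimidine, transition)
base 2: A→G (purine→purine, transition)
base 3: G→U (purine→pyrimidine, transversion)
base 4: U→C (pyrimidine→pyrimidine, transition)
base 9: A→U (purine→pyrimidine, transversion)
base 14: C→A (pyrimidine→purine, transversion)
base 15: G→C (purine→pyrimidine, transversion)
base 16: C→A (pyrimidine→purine, transversion)
base 21: C→G (pyrimidine→purine, transversion)
base 22: G→A (purine→purine, transition)

4 transitions, 6 transversions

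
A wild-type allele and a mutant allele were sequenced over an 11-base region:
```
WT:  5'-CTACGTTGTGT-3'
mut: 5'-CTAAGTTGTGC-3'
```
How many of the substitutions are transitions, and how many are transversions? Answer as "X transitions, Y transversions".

Transitions (purine↔purine or pyrimidine↔pyrimidine): 11 T→C.
Transversions (purine↔pyrimidine): 4 C→A.

1 transition, 1 transversion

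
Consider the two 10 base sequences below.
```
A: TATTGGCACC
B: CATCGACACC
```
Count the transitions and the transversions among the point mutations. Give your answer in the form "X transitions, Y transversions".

Transitions (purine↔purine or pyrimidine↔pyrimidine): 1 T→C, 4 T→C, 6 G→A.
Transversions (purine↔pyrimidine): none.

3 transitions, 0 transversions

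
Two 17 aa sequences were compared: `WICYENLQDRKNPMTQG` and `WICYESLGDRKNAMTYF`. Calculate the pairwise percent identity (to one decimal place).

70.6%

Mismatches at positions 6, 8, 13, 16, 17 (1-based): 5 of 17.
Identical positions: 12/17 = 70.59% → 70.6%.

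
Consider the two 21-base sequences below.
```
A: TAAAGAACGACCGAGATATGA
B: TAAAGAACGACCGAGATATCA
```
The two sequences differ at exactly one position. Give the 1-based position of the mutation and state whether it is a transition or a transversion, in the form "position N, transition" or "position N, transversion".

The sequences differ only at position 20: G→C (purine→pyrimidine), a transversion.

position 20, transversion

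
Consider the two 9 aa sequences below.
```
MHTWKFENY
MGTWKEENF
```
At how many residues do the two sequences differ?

Comparing position by position, 3 residues differ: 2 (H/G), 6 (F/E), 9 (Y/F).

3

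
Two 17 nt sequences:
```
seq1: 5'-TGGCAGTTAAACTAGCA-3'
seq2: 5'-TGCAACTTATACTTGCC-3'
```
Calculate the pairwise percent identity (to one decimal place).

Mismatches at positions 3, 4, 6, 10, 14, 17 (1-based): 6 of 17.
Identical positions: 11/17 = 64.71% → 64.7%.

64.7%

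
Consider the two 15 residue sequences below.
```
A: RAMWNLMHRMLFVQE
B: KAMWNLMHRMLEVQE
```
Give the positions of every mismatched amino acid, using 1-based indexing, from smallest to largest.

1, 12

Scanning 1-based: 1: R/K; 12: F/E.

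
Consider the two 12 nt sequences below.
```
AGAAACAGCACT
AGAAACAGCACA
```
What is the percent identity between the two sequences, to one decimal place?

91.7%

Mismatch at position 12 (1-based): 1 of 12.
Identical positions: 11/12 = 91.67% → 91.7%.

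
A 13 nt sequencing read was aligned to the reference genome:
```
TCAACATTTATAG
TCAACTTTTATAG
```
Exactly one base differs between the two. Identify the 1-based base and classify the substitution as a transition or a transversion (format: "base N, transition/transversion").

base 6, transversion

The sequences differ only at base 6: A→T (purine→pyrimidine), a transversion.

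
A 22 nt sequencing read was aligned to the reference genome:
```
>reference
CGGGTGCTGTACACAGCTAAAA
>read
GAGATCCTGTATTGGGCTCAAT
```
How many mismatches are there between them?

The sequences differ at positions 1, 2, 4, 6, 12, 13, 14, 15, 19, 22 (1-based) — 10 in total.

10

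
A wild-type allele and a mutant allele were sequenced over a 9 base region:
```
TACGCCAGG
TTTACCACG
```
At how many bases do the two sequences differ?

4

Comparing position by position, 4 bases differ: 2 (A/T), 3 (C/T), 4 (G/A), 8 (G/C).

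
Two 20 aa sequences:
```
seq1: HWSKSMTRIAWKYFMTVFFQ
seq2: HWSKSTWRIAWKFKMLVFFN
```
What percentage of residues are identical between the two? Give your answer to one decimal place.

Mismatches at positions 6, 7, 13, 14, 16, 20 (1-based): 6 of 20.
Identical positions: 14/20 = 70% → 70.0%.

70.0%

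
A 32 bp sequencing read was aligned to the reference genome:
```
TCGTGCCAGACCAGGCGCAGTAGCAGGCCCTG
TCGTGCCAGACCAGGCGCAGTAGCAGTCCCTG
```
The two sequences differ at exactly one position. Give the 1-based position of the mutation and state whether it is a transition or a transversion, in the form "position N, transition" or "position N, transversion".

position 27, transversion

Position 27 changes G→T. G is a purine and T is a pyrimidine, so this is a transversion.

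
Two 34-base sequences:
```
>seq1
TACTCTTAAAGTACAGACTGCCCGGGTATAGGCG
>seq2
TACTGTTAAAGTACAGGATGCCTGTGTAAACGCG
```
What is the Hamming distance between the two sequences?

7

Comparing position by position, 7 bases differ: 5 (C/G), 17 (A/G), 18 (C/A), 23 (C/T), 25 (G/T), 29 (T/A), 31 (G/C).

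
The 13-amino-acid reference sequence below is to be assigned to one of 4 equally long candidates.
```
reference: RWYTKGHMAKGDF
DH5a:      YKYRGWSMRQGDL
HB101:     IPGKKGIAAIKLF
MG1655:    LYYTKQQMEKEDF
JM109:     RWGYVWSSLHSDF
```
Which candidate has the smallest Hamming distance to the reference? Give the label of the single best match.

MG1655

Hamming distances to reference — DH5a: 9; HB101: 9; MG1655: 6; JM109: 9.
Smallest is MG1655 with 6 mismatches.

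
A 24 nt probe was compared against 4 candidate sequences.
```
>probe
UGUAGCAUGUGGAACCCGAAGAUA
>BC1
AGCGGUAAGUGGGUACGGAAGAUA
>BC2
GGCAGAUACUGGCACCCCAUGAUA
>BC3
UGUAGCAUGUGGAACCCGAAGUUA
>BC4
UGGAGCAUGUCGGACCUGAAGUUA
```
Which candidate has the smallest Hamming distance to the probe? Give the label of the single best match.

BC1 differs at 9 positions; BC2 differs at 9 positions; BC3 differs at 1 position; BC4 differs at 5 positions. The closest is BC3.

BC3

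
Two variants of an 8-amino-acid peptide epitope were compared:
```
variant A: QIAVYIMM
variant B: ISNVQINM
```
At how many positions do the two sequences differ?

5

Mismatches (1-based): position 1: Q→I; position 2: I→S; position 3: A→N; position 5: Y→Q; position 7: M→N.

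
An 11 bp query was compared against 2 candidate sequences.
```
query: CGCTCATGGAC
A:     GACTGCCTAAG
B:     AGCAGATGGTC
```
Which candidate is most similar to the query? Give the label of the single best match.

B

Hamming distances to query — A: 8; B: 4.
Smallest is B with 4 mismatches.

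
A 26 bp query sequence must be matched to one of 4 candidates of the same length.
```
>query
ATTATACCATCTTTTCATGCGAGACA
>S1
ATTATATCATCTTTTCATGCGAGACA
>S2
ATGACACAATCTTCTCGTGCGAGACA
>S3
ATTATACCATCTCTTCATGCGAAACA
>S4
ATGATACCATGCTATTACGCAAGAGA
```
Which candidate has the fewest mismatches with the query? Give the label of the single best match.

Hamming distances to query — S1: 1; S2: 5; S3: 2; S4: 8.
Smallest is S1 with 1 mismatch.

S1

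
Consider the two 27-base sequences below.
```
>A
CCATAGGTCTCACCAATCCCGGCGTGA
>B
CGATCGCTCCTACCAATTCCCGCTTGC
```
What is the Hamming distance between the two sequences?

9

Comparing position by position, 9 bases differ: 2 (C/G), 5 (A/C), 7 (G/C), 10 (T/C), 11 (C/T), 18 (C/T), 21 (G/C), 24 (G/T), 27 (A/C).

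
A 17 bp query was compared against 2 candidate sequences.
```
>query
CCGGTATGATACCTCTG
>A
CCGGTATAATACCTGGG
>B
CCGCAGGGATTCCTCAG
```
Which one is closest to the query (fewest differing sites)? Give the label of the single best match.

A

A differs at 3 sites; B differs at 6 sites. The closest is A.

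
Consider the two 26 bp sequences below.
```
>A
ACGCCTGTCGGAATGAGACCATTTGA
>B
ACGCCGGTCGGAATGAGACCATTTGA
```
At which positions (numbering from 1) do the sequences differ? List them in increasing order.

6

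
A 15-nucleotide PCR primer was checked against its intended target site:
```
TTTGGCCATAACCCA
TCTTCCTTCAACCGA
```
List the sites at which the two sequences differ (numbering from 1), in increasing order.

Scanning 1-based: 2: T/C; 4: G/T; 5: G/C; 7: C/T; 8: A/T; 9: T/C; 14: C/G.

2, 4, 5, 7, 8, 9, 14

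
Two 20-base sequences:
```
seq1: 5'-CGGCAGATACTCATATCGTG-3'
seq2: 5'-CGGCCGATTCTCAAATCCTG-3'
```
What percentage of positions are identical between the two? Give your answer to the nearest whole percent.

80%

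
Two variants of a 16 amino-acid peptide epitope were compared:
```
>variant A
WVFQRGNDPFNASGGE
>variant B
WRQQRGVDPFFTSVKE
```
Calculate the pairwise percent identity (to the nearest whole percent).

56%

Mismatches at positions 2, 3, 7, 11, 12, 14, 15 (1-based): 7 of 16.
Identical positions: 9/16 = 56.25% → 56%.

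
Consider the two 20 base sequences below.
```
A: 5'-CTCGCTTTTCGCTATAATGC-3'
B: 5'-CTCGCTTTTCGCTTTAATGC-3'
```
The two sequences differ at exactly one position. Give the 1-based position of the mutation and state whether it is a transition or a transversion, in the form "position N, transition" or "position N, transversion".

position 14, transversion

Position 14 changes A→T. A is a purine and T is a pyrimidine, so this is a transversion.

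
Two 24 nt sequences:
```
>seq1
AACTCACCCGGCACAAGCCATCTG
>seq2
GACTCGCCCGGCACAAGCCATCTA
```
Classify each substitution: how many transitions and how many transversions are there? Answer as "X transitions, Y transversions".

Mismatches (1-based):
site 1: A→G (purine→purine, transition)
site 6: A→G (purine→purine, transition)
site 24: G→A (purine→purine, transition)

3 transitions, 0 transversions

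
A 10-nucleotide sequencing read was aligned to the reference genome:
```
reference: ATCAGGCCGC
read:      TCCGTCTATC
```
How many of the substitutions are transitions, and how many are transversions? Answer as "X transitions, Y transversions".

Mismatches (1-based):
position 1: A→T (purine→pyrimidine, transversion)
position 2: T→C (pyrimidine→pyrimidine, transition)
position 4: A→G (purine→purine, transition)
position 5: G→T (purine→pyrimidine, transversion)
position 6: G→C (purine→pyrimidine, transversion)
position 7: C→T (pyrimidine→pyrimidine, transition)
position 8: C→A (pyrimidine→purine, transversion)
position 9: G→T (purine→pyrimidine, transversion)

3 transitions, 5 transversions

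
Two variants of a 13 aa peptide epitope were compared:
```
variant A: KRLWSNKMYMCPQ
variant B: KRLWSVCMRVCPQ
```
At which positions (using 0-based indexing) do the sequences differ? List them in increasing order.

5, 6, 8, 9

Scanning 0-based: 5: N/V; 6: K/C; 8: Y/R; 9: M/V.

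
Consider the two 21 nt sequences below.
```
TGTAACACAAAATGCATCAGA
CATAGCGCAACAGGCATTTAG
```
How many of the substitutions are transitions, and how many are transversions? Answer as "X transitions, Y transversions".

Mismatches (1-based):
base 1: T→C (pyrimidine→pyrimidine, transition)
base 2: G→A (purine→purine, transition)
base 5: A→G (purine→purine, transition)
base 7: A→G (purine→purine, transition)
base 11: A→C (purine→pyrimidine, transversion)
base 13: T→G (pyrimidine→purine, transversion)
base 18: C→T (pyrimidine→pyrimidine, transition)
base 19: A→T (purine→pyrimidine, transversion)
base 20: G→A (purine→purine, transition)
base 21: A→G (purine→purine, transition)

7 transitions, 3 transversions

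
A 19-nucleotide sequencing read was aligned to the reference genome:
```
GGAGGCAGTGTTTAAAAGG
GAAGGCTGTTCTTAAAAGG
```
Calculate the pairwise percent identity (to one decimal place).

78.9%

4 positions differ (2, 7, 10, 11), so 15 of 19 match: 15/19 = 78.95%.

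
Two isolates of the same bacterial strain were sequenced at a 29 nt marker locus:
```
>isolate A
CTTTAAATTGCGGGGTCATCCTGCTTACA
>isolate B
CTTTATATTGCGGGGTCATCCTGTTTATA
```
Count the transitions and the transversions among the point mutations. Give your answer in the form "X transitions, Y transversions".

Mismatches (1-based):
base 6: A→T (purine→pyrimidine, transversion)
base 24: C→T (pyrimidine→pyrimidine, transition)
base 28: C→T (pyrimidine→pyrimidine, transition)

2 transitions, 1 transversion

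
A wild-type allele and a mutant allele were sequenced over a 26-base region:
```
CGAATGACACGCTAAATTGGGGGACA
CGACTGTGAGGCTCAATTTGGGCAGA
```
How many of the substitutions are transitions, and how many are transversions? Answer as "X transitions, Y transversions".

0 transitions, 8 transversions

Mismatches (1-based):
position 4: A→C (purine→pyrimidine, transversion)
position 7: A→T (purine→pyrimidine, transversion)
position 8: C→G (pyrimidine→purine, transversion)
position 10: C→G (pyrimidine→purine, transversion)
position 14: A→C (purine→pyrimidine, transversion)
position 19: G→T (purine→pyrimidine, transversion)
position 23: G→C (purine→pyrimidine, transversion)
position 25: C→G (pyrimidine→purine, transversion)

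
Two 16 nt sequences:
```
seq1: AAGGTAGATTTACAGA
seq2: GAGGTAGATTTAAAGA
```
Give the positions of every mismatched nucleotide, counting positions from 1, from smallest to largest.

1, 13

Differences at position 1 (A→G), position 13 (C→A).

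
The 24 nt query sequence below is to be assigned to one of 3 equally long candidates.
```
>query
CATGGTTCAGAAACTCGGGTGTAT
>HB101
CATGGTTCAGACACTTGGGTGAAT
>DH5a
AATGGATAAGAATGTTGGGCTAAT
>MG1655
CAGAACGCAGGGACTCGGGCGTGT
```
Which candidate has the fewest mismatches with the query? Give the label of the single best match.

HB101

HB101 differs at 3 sites; DH5a differs at 9 sites; MG1655 differs at 9 sites. The closest is HB101.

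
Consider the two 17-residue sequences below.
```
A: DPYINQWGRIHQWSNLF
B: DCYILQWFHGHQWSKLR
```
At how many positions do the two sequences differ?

7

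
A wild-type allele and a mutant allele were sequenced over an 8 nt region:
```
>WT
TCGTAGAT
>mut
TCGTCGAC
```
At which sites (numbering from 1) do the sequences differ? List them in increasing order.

Differences at site 5 (A→C), site 8 (T→C).

5, 8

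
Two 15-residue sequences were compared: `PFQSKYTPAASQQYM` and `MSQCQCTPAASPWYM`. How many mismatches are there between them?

The sequences differ at residues 1, 2, 4, 5, 6, 12, 13 (1-based) — 7 in total.

7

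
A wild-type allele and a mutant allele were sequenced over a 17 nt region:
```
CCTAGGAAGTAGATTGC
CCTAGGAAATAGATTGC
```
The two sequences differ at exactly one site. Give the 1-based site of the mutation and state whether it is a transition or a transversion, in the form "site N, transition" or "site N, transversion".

Site 9 changes G→A. G is a purine and A is a purine, so this is a transition.

site 9, transition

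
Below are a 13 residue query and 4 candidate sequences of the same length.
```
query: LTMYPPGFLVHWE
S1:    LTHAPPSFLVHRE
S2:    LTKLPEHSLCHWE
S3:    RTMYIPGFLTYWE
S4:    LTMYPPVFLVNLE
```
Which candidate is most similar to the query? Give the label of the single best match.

Hamming distances to query — S1: 4; S2: 6; S3: 4; S4: 3.
Smallest is S4 with 3 mismatches.

S4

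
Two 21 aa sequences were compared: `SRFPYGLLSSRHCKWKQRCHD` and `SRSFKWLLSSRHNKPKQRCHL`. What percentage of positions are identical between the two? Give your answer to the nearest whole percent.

67%

7 positions differ (3, 4, 5, 6, 13, 15, 21), so 14 of 21 match: 14/21 = 66.67%.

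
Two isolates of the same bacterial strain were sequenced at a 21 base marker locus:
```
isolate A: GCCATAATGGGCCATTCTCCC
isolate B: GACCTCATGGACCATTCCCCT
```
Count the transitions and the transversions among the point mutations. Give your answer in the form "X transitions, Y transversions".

3 transitions, 3 transversions

Mismatches (1-based):
base 2: C→A (pyrimidine→purine, transversion)
base 4: A→C (purine→pyrimidine, transversion)
base 6: A→C (purine→pyrimidine, transversion)
base 11: G→A (purine→purine, transition)
base 18: T→C (pyrimidine→pyrimidine, transition)
base 21: C→T (pyrimidine→pyrimidine, transition)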